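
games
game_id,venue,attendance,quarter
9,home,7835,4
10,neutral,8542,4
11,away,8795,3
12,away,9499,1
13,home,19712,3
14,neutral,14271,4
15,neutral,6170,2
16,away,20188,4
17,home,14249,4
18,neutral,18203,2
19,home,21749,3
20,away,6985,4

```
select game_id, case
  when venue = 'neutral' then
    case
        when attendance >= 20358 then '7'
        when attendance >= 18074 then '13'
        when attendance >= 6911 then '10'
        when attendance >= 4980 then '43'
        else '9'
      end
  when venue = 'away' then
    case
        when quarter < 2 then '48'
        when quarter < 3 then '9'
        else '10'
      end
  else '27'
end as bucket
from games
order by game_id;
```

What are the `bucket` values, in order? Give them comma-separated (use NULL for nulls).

game_id=9: venue='home' → outer ELSE → 27
game_id=10: venue='neutral' → inner[attendance >= 6911] → 10
game_id=11: venue='away' → inner[ELSE] → 10
game_id=12: venue='away' → inner[quarter < 2] → 48
game_id=13: venue='home' → outer ELSE → 27
game_id=14: venue='neutral' → inner[attendance >= 6911] → 10
game_id=15: venue='neutral' → inner[attendance >= 4980] → 43
game_id=16: venue='away' → inner[ELSE] → 10
game_id=17: venue='home' → outer ELSE → 27
game_id=18: venue='neutral' → inner[attendance >= 18074] → 13
game_id=19: venue='home' → outer ELSE → 27
game_id=20: venue='away' → inner[ELSE] → 10

27, 10, 10, 48, 27, 10, 43, 10, 27, 13, 27, 10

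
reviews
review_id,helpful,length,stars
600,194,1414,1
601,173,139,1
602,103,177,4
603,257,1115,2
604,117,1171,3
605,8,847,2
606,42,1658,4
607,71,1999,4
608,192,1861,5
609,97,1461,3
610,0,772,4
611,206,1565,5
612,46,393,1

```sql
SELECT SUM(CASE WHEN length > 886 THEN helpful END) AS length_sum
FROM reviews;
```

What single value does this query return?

1176

review_id=600: ✓ → 194
review_id=601: ✗
review_id=602: ✗
review_id=603: ✓ → 257
review_id=604: ✓ → 117
review_id=605: ✗
review_id=606: ✓ → 42
review_id=607: ✓ → 71
review_id=608: ✓ → 192
review_id=609: ✓ → 97
review_id=610: ✗
review_id=611: ✓ → 206
review_id=612: ✗
length_sum = 194 + 257 + 117 + 42 + 71 + 192 + 97 + 206 = 1176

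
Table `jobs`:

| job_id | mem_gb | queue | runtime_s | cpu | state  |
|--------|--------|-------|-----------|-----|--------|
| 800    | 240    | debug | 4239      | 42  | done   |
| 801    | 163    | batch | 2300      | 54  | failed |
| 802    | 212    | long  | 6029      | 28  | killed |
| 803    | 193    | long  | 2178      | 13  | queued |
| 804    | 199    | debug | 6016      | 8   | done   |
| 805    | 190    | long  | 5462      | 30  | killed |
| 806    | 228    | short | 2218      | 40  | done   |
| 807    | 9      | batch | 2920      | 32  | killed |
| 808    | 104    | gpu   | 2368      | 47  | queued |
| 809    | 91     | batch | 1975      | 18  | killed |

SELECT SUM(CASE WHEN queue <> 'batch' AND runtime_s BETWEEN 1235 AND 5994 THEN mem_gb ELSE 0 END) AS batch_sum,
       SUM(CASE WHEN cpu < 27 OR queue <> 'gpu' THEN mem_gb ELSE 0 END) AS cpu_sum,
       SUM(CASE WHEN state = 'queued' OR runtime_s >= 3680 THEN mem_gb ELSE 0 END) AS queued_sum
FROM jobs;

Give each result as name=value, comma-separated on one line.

[batch_sum: queue <> 'batch' AND runtime_s BETWEEN 1235 AND 5994]
job_id=800: ✓ → 240
job_id=801: ✗
job_id=802: ✗
job_id=803: ✓ → 193
job_id=804: ✗
job_id=805: ✓ → 190
job_id=806: ✓ → 228
job_id=807: ✗
job_id=808: ✓ → 104
job_id=809: ✗
batch_sum = 240 + 193 + 190 + 228 + 104 = 955
—
[cpu_sum: cpu < 27 OR queue <> 'gpu']
job_id=800: ✓ → 240
job_id=801: ✓ → 163
job_id=802: ✓ → 212
job_id=803: ✓ → 193
job_id=804: ✓ → 199
job_id=805: ✓ → 190
job_id=806: ✓ → 228
job_id=807: ✓ → 9
job_id=808: ✗
job_id=809: ✓ → 91
cpu_sum = 240 + 163 + 212 + 193 + 199 + 190 + 228 + 9 + 91 = 1525
—
[queued_sum: state = 'queued' OR runtime_s >= 3680]
job_id=800: ✓ → 240
job_id=801: ✗
job_id=802: ✓ → 212
job_id=803: ✓ → 193
job_id=804: ✓ → 199
job_id=805: ✓ → 190
job_id=806: ✗
job_id=807: ✗
job_id=808: ✓ → 104
job_id=809: ✗
queued_sum = 240 + 212 + 193 + 199 + 190 + 104 = 1138

batch_sum=955, cpu_sum=1525, queued_sum=1138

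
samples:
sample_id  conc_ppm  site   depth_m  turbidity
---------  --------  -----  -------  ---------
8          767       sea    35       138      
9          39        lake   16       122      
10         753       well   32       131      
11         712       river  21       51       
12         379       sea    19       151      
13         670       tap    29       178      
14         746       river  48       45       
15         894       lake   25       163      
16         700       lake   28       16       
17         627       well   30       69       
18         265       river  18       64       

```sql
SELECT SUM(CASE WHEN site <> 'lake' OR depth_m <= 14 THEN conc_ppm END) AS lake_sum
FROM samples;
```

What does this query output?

sample_id=8: ✓ → 767
sample_id=9: ✗
sample_id=10: ✓ → 753
sample_id=11: ✓ → 712
sample_id=12: ✓ → 379
sample_id=13: ✓ → 670
sample_id=14: ✓ → 746
sample_id=15: ✗
sample_id=16: ✗
sample_id=17: ✓ → 627
sample_id=18: ✓ → 265
lake_sum = 767 + 753 + 712 + 379 + 670 + 746 + 627 + 265 = 4919

4919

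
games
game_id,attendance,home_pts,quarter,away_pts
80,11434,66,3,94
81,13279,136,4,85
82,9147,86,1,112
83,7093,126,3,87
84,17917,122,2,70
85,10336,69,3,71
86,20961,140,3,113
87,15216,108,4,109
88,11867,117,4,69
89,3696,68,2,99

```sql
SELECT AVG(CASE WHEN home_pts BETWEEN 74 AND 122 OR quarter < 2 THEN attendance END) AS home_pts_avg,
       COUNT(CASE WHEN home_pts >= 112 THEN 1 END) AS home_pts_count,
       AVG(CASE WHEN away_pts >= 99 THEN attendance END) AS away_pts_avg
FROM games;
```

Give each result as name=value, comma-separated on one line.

home_pts_avg=13536.75, home_pts_count=5, away_pts_avg=12255

[home_pts_avg: home_pts BETWEEN 74 AND 122 OR quarter < 2]
game_id=80: ✗
game_id=81: ✗
game_id=82: ✓ → 9147
game_id=83: ✗
game_id=84: ✓ → 17917
game_id=85: ✗
game_id=86: ✗
game_id=87: ✓ → 15216
game_id=88: ✓ → 11867
game_id=89: ✗
home_pts_avg = (9147 + 17917 + 15216 + 11867) / 4 = 13536.75
—
[home_pts_count: home_pts >= 112]
game_id=80: ✗
game_id=81: ✓ → 1
game_id=82: ✗
game_id=83: ✓ → 1
game_id=84: ✓ → 1
game_id=85: ✗
game_id=86: ✓ → 1
game_id=87: ✗
game_id=88: ✓ → 1
game_id=89: ✗
home_pts_count = COUNT(1, 1, 1, 1, 1) = 5
—
[away_pts_avg: away_pts >= 99]
game_id=80: ✗
game_id=81: ✗
game_id=82: ✓ → 9147
game_id=83: ✗
game_id=84: ✗
game_id=85: ✗
game_id=86: ✓ → 20961
game_id=87: ✓ → 15216
game_id=88: ✗
game_id=89: ✓ → 3696
away_pts_avg = (9147 + 20961 + 15216 + 3696) / 4 = 12255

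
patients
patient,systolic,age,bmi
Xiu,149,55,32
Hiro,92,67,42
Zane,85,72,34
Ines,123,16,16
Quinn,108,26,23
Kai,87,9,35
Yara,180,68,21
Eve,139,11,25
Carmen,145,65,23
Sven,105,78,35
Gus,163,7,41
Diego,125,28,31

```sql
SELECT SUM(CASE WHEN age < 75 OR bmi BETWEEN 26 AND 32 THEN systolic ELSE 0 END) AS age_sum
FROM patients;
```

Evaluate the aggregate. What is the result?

patient=Xiu: ✓ → 149
patient=Hiro: ✓ → 92
patient=Zane: ✓ → 85
patient=Ines: ✓ → 123
patient=Quinn: ✓ → 108
patient=Kai: ✓ → 87
patient=Yara: ✓ → 180
patient=Eve: ✓ → 139
patient=Carmen: ✓ → 145
patient=Sven: ✗
patient=Gus: ✓ → 163
patient=Diego: ✓ → 125
age_sum = 149 + 92 + 85 + 123 + 108 + 87 + 180 + 139 + 145 + 163 + 125 = 1396

1396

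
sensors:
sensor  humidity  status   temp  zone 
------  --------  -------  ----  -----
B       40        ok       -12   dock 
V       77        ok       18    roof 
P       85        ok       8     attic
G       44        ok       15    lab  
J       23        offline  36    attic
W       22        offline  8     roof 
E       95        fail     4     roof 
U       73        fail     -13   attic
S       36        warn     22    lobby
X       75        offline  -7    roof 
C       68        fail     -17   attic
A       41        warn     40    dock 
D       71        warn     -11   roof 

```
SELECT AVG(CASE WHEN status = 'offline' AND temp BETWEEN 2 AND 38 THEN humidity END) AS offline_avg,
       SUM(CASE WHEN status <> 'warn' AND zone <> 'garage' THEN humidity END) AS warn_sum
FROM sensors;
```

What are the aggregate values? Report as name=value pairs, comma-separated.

[offline_avg: status = 'offline' AND temp BETWEEN 2 AND 38]
sensor=B: ✗
sensor=V: ✗
sensor=P: ✗
sensor=G: ✗
sensor=J: ✓ → 23
sensor=W: ✓ → 22
sensor=E: ✗
sensor=U: ✗
sensor=S: ✗
sensor=X: ✗
sensor=C: ✗
sensor=A: ✗
sensor=D: ✗
offline_avg = (23 + 22) / 2 = 22.5
—
[warn_sum: status <> 'warn' AND zone <> 'garage']
sensor=B: ✓ → 40
sensor=V: ✓ → 77
sensor=P: ✓ → 85
sensor=G: ✓ → 44
sensor=J: ✓ → 23
sensor=W: ✓ → 22
sensor=E: ✓ → 95
sensor=U: ✓ → 73
sensor=S: ✗
sensor=X: ✓ → 75
sensor=C: ✓ → 68
sensor=A: ✗
sensor=D: ✗
warn_sum = 40 + 77 + 85 + 44 + 23 + 22 + 95 + 73 + 75 + 68 = 602

offline_avg=22.5, warn_sum=602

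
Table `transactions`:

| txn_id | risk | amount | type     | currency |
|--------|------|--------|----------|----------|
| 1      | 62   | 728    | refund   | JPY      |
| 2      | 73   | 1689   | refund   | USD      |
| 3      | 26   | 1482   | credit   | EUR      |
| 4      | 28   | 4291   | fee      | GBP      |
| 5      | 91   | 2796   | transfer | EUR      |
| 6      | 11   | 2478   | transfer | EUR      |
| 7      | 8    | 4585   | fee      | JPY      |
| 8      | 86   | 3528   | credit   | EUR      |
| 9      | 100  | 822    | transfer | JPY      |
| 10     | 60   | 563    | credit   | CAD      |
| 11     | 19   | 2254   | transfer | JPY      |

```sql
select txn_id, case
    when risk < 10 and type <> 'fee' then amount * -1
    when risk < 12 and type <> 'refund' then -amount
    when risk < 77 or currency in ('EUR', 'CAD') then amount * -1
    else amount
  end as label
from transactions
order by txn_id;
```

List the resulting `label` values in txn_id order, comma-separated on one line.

txn_id=1: risk < 77 or currency in ('EUR', 'CAD') → -728
txn_id=2: risk < 77 or currency in ('EUR', 'CAD') → -1689
txn_id=3: risk < 77 or currency in ('EUR', 'CAD') → -1482
txn_id=4: risk < 77 or currency in ('EUR', 'CAD') → -4291
txn_id=5: risk < 77 or currency in ('EUR', 'CAD') → -2796
txn_id=6: risk < 12 and type <> 'refund' → -2478
txn_id=7: risk < 12 and type <> 'refund' → -4585
txn_id=8: risk < 77 or currency in ('EUR', 'CAD') → -3528
txn_id=9: ELSE → 822
txn_id=10: risk < 77 or currency in ('EUR', 'CAD') → -563
txn_id=11: risk < 77 or currency in ('EUR', 'CAD') → -2254

-728, -1689, -1482, -4291, -2796, -2478, -4585, -3528, 822, -563, -2254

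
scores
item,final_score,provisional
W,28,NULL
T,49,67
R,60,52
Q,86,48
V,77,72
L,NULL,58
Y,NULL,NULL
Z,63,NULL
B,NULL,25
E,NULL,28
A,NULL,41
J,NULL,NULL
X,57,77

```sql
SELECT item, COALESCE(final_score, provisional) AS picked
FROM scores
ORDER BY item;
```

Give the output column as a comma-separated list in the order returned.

item=A: final_score=NULL, provisional=41 → 41
item=B: final_score=NULL, provisional=25 → 25
item=E: final_score=NULL, provisional=28 → 28
item=J: final_score=NULL, provisional=NULL (all NULL) → NULL
item=L: final_score=NULL, provisional=58 → 58
item=Q: final_score=86 → 86
item=R: final_score=60 → 60
item=T: final_score=49 → 49
item=V: final_score=77 → 77
item=W: final_score=28 → 28
item=X: final_score=57 → 57
item=Y: final_score=NULL, provisional=NULL (all NULL) → NULL
item=Z: final_score=63 → 63

41, 25, 28, NULL, 58, 86, 60, 49, 77, 28, 57, NULL, 63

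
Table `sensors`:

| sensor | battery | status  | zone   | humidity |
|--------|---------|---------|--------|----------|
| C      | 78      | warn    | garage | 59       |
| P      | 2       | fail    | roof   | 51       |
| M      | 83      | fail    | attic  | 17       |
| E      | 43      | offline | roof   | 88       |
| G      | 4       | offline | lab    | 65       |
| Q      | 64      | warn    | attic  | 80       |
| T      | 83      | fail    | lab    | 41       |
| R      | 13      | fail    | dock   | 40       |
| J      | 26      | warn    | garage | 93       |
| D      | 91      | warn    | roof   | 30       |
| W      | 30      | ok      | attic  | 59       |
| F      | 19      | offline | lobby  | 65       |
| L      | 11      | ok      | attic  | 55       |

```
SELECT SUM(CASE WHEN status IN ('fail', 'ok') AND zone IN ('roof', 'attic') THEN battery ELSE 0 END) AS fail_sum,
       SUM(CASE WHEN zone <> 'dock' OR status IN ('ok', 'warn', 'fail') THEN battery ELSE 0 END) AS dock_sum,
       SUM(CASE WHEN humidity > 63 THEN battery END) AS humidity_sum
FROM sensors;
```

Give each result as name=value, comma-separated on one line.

[fail_sum: status IN ('fail', 'ok') AND zone IN ('roof', 'attic')]
sensor=C: ✗
sensor=P: ✓ → 2
sensor=M: ✓ → 83
sensor=E: ✗
sensor=G: ✗
sensor=Q: ✗
sensor=T: ✗
sensor=R: ✗
sensor=J: ✗
sensor=D: ✗
sensor=W: ✓ → 30
sensor=F: ✗
sensor=L: ✓ → 11
fail_sum = 2 + 83 + 30 + 11 = 126
—
[dock_sum: zone <> 'dock' OR status IN ('ok', 'warn', 'fail')]
sensor=C: ✓ → 78
sensor=P: ✓ → 2
sensor=M: ✓ → 83
sensor=E: ✓ → 43
sensor=G: ✓ → 4
sensor=Q: ✓ → 64
sensor=T: ✓ → 83
sensor=R: ✓ → 13
sensor=J: ✓ → 26
sensor=D: ✓ → 91
sensor=W: ✓ → 30
sensor=F: ✓ → 19
sensor=L: ✓ → 11
dock_sum = 78 + 2 + 83 + 43 + 4 + 64 + 83 + 13 + 26 + 91 + 30 + 19 + 11 = 547
—
[humidity_sum: humidity > 63]
sensor=C: ✗
sensor=P: ✗
sensor=M: ✗
sensor=E: ✓ → 43
sensor=G: ✓ → 4
sensor=Q: ✓ → 64
sensor=T: ✗
sensor=R: ✗
sensor=J: ✓ → 26
sensor=D: ✗
sensor=W: ✗
sensor=F: ✓ → 19
sensor=L: ✗
humidity_sum = 43 + 4 + 64 + 26 + 19 = 156

fail_sum=126, dock_sum=547, humidity_sum=156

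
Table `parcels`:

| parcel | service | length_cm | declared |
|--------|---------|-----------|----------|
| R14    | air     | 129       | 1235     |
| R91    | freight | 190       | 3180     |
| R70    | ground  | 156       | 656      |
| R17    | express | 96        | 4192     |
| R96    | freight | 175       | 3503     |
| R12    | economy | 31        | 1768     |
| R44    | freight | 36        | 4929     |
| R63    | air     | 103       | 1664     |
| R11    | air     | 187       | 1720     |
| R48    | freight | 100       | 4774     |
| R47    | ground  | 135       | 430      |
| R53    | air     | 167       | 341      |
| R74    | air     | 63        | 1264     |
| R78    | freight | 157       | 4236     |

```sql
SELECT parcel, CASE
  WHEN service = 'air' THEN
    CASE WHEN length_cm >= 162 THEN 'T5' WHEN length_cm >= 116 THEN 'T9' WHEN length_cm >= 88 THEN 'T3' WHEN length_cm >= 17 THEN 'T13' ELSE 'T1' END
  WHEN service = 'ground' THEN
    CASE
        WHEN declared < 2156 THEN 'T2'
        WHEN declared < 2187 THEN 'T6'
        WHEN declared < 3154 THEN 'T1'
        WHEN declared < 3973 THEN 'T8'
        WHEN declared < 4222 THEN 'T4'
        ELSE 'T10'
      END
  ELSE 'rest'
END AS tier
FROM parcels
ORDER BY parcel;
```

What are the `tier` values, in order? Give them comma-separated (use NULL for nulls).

parcel=R11: service='air' → inner[length_cm >= 162] → T5
parcel=R12: service='economy' → outer ELSE → rest
parcel=R14: service='air' → inner[length_cm >= 116] → T9
parcel=R17: service='express' → outer ELSE → rest
parcel=R44: service='freight' → outer ELSE → rest
parcel=R47: service='ground' → inner[declared < 2156] → T2
parcel=R48: service='freight' → outer ELSE → rest
parcel=R53: service='air' → inner[length_cm >= 162] → T5
parcel=R63: service='air' → inner[length_cm >= 88] → T3
parcel=R70: service='ground' → inner[declared < 2156] → T2
parcel=R74: service='air' → inner[length_cm >= 17] → T13
parcel=R78: service='freight' → outer ELSE → rest
parcel=R91: service='freight' → outer ELSE → rest
parcel=R96: service='freight' → outer ELSE → rest

T5, rest, T9, rest, rest, T2, rest, T5, T3, T2, T13, rest, rest, rest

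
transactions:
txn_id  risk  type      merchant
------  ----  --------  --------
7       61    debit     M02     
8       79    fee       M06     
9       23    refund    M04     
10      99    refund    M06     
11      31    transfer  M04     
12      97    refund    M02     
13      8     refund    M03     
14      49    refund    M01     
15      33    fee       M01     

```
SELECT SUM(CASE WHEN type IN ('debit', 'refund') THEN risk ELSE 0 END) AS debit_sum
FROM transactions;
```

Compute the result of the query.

337

txn_id=7: ✓ → 61
txn_id=8: ✗
txn_id=9: ✓ → 23
txn_id=10: ✓ → 99
txn_id=11: ✗
txn_id=12: ✓ → 97
txn_id=13: ✓ → 8
txn_id=14: ✓ → 49
txn_id=15: ✗
debit_sum = 61 + 23 + 99 + 97 + 8 + 49 = 337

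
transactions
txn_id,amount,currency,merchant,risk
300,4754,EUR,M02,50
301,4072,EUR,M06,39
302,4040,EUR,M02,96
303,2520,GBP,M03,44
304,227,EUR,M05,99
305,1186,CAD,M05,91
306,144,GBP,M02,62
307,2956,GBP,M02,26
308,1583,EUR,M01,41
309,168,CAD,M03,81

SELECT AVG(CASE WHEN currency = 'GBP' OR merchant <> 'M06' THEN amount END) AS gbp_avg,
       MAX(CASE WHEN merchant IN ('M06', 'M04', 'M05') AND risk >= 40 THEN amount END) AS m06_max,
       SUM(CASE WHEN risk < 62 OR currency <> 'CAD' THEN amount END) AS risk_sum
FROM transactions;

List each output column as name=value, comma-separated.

[gbp_avg: currency = 'GBP' OR merchant <> 'M06']
txn_id=300: ✓ → 4754
txn_id=301: ✗
txn_id=302: ✓ → 4040
txn_id=303: ✓ → 2520
txn_id=304: ✓ → 227
txn_id=305: ✓ → 1186
txn_id=306: ✓ → 144
txn_id=307: ✓ → 2956
txn_id=308: ✓ → 1583
txn_id=309: ✓ → 168
gbp_avg = (4754 + 4040 + 2520 + 227 + 1186 + 144 + 2956 + 1583 + 168) / 9 = 1953.1111111111
—
[m06_max: merchant IN ('M06', 'M04', 'M05') AND risk >= 40]
txn_id=300: ✗
txn_id=301: ✗
txn_id=302: ✗
txn_id=303: ✗
txn_id=304: ✓ → 227
txn_id=305: ✓ → 1186
txn_id=306: ✗
txn_id=307: ✗
txn_id=308: ✗
txn_id=309: ✗
m06_max = MAX(227, 1186) = 1186
—
[risk_sum: risk < 62 OR currency <> 'CAD']
txn_id=300: ✓ → 4754
txn_id=301: ✓ → 4072
txn_id=302: ✓ → 4040
txn_id=303: ✓ → 2520
txn_id=304: ✓ → 227
txn_id=305: ✗
txn_id=306: ✓ → 144
txn_id=307: ✓ → 2956
txn_id=308: ✓ → 1583
txn_id=309: ✗
risk_sum = 4754 + 4072 + 4040 + 2520 + 227 + 144 + 2956 + 1583 = 20296

gbp_avg=1953.1111111111, m06_max=1186, risk_sum=20296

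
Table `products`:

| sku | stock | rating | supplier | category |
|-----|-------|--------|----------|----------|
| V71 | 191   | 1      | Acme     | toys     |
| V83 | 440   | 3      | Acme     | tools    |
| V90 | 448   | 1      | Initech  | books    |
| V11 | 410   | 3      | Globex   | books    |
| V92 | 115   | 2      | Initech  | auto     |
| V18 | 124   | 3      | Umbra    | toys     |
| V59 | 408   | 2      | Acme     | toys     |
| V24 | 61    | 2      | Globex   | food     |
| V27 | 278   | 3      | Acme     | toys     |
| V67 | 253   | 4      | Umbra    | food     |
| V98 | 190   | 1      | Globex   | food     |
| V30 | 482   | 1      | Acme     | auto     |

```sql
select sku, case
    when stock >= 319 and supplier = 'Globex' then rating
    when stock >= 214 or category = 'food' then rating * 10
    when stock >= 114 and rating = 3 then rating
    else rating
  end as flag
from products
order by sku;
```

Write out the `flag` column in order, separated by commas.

sku=V11: stock >= 319 and supplier = 'Globex' → 3
sku=V18: stock >= 114 and rating = 3 → 3
sku=V24: stock >= 214 or category = 'food' → 20
sku=V27: stock >= 214 or category = 'food' → 30
sku=V30: stock >= 214 or category = 'food' → 10
sku=V59: stock >= 214 or category = 'food' → 20
sku=V67: stock >= 214 or category = 'food' → 40
sku=V71: ELSE → 1
sku=V83: stock >= 214 or category = 'food' → 30
sku=V90: stock >= 214 or category = 'food' → 10
sku=V92: ELSE → 2
sku=V98: stock >= 214 or category = 'food' → 10

3, 3, 20, 30, 10, 20, 40, 1, 30, 10, 2, 10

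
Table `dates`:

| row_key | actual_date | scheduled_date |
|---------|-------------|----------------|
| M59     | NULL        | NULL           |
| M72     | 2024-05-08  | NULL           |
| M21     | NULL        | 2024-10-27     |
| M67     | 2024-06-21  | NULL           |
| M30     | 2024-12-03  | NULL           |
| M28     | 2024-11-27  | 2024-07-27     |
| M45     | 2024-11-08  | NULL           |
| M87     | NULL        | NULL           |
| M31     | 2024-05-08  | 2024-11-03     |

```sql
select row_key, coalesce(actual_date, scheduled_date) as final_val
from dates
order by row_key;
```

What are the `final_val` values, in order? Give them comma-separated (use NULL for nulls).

row_key=M21: actual_date=NULL, scheduled_date=2024-10-27 → 2024-10-27
row_key=M28: actual_date=2024-11-27 → 2024-11-27
row_key=M30: actual_date=2024-12-03 → 2024-12-03
row_key=M31: actual_date=2024-05-08 → 2024-05-08
row_key=M45: actual_date=2024-11-08 → 2024-11-08
row_key=M59: actual_date=NULL, scheduled_date=NULL (all NULL) → NULL
row_key=M67: actual_date=2024-06-21 → 2024-06-21
row_key=M72: actual_date=2024-05-08 → 2024-05-08
row_key=M87: actual_date=NULL, scheduled_date=NULL (all NULL) → NULL

2024-10-27, 2024-11-27, 2024-12-03, 2024-05-08, 2024-11-08, NULL, 2024-06-21, 2024-05-08, NULL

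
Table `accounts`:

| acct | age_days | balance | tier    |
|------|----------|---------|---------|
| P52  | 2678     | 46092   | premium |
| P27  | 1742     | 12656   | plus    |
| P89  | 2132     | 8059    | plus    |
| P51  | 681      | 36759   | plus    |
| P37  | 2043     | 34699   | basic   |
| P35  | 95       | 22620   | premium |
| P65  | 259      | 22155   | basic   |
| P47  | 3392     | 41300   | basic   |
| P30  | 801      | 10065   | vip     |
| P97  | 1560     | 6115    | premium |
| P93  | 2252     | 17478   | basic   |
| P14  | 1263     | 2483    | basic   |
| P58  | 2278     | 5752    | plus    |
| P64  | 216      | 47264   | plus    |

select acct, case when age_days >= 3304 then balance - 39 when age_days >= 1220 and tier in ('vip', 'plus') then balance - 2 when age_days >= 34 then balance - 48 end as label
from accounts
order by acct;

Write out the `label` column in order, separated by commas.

acct=P14: age_days >= 34 → 2435
acct=P27: age_days >= 1220 and tier in ('vip', 'plus') → 12654
acct=P30: age_days >= 34 → 10017
acct=P35: age_days >= 34 → 22572
acct=P37: age_days >= 34 → 34651
acct=P47: age_days >= 3304 → 41261
acct=P51: age_days >= 34 → 36711
acct=P52: age_days >= 34 → 46044
acct=P58: age_days >= 1220 and tier in ('vip', 'plus') → 5750
acct=P64: age_days >= 34 → 47216
acct=P65: age_days >= 34 → 22107
acct=P89: age_days >= 1220 and tier in ('vip', 'plus') → 8057
acct=P93: age_days >= 34 → 17430
acct=P97: age_days >= 34 → 6067

2435, 12654, 10017, 22572, 34651, 41261, 36711, 46044, 5750, 47216, 22107, 8057, 17430, 6067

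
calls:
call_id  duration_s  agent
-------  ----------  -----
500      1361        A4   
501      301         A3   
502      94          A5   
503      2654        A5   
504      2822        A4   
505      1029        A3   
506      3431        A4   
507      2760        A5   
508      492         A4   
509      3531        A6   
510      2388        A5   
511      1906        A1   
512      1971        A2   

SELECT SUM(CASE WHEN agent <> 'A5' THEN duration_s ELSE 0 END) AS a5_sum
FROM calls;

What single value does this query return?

call_id=500: ✓ → 1361
call_id=501: ✓ → 301
call_id=502: ✗
call_id=503: ✗
call_id=504: ✓ → 2822
call_id=505: ✓ → 1029
call_id=506: ✓ → 3431
call_id=507: ✗
call_id=508: ✓ → 492
call_id=509: ✓ → 3531
call_id=510: ✗
call_id=511: ✓ → 1906
call_id=512: ✓ → 1971
a5_sum = 1361 + 301 + 2822 + 1029 + 3431 + 492 + 3531 + 1906 + 1971 = 16844

16844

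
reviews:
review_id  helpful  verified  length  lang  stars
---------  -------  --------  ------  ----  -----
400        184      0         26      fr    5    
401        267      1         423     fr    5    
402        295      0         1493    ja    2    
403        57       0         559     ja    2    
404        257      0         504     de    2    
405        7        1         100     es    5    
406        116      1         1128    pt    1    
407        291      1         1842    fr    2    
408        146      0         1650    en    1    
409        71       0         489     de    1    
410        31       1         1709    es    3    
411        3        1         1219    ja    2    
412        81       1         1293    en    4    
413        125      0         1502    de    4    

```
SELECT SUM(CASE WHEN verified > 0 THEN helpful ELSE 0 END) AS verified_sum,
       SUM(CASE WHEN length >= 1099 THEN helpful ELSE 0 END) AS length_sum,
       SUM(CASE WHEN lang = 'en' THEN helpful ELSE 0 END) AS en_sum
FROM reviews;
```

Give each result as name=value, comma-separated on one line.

[verified_sum: verified > 0]
review_id=400: ✗
review_id=401: ✓ → 267
review_id=402: ✗
review_id=403: ✗
review_id=404: ✗
review_id=405: ✓ → 7
review_id=406: ✓ → 116
review_id=407: ✓ → 291
review_id=408: ✗
review_id=409: ✗
review_id=410: ✓ → 31
review_id=411: ✓ → 3
review_id=412: ✓ → 81
review_id=413: ✗
verified_sum = 267 + 7 + 116 + 291 + 31 + 3 + 81 = 796
—
[length_sum: length >= 1099]
review_id=400: ✗
review_id=401: ✗
review_id=402: ✓ → 295
review_id=403: ✗
review_id=404: ✗
review_id=405: ✗
review_id=406: ✓ → 116
review_id=407: ✓ → 291
review_id=408: ✓ → 146
review_id=409: ✗
review_id=410: ✓ → 31
review_id=411: ✓ → 3
review_id=412: ✓ → 81
review_id=413: ✓ → 125
length_sum = 295 + 116 + 291 + 146 + 31 + 3 + 81 + 125 = 1088
—
[en_sum: lang = 'en']
review_id=400: ✗
review_id=401: ✗
review_id=402: ✗
review_id=403: ✗
review_id=404: ✗
review_id=405: ✗
review_id=406: ✗
review_id=407: ✗
review_id=408: ✓ → 146
review_id=409: ✗
review_id=410: ✗
review_id=411: ✗
review_id=412: ✓ → 81
review_id=413: ✗
en_sum = 146 + 81 = 227

verified_sum=796, length_sum=1088, en_sum=227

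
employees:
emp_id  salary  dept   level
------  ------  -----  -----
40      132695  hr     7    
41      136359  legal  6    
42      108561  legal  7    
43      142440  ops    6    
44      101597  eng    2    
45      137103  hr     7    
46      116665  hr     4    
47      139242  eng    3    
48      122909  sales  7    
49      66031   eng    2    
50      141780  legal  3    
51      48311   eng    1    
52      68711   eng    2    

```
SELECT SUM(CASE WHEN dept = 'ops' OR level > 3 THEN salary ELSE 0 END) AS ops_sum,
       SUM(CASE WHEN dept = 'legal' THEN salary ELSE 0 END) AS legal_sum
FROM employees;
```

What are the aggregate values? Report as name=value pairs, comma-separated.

ops_sum=896732, legal_sum=386700

[ops_sum: dept = 'ops' OR level > 3]
emp_id=40: ✓ → 132695
emp_id=41: ✓ → 136359
emp_id=42: ✓ → 108561
emp_id=43: ✓ → 142440
emp_id=44: ✗
emp_id=45: ✓ → 137103
emp_id=46: ✓ → 116665
emp_id=47: ✗
emp_id=48: ✓ → 122909
emp_id=49: ✗
emp_id=50: ✗
emp_id=51: ✗
emp_id=52: ✗
ops_sum = 132695 + 136359 + 108561 + 142440 + 137103 + 116665 + 122909 = 896732
—
[legal_sum: dept = 'legal']
emp_id=40: ✗
emp_id=41: ✓ → 136359
emp_id=42: ✓ → 108561
emp_id=43: ✗
emp_id=44: ✗
emp_id=45: ✗
emp_id=46: ✗
emp_id=47: ✗
emp_id=48: ✗
emp_id=49: ✗
emp_id=50: ✓ → 141780
emp_id=51: ✗
emp_id=52: ✗
legal_sum = 136359 + 108561 + 141780 = 386700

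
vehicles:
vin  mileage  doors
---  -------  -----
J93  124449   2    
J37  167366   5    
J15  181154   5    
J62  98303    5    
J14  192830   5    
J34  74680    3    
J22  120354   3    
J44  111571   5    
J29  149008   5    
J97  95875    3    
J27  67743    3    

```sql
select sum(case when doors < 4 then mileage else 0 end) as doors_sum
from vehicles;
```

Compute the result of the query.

483101

vin=J93: ✓ → 124449
vin=J37: ✗
vin=J15: ✗
vin=J62: ✗
vin=J14: ✗
vin=J34: ✓ → 74680
vin=J22: ✓ → 120354
vin=J44: ✗
vin=J29: ✗
vin=J97: ✓ → 95875
vin=J27: ✓ → 67743
doors_sum = 124449 + 74680 + 120354 + 95875 + 67743 = 483101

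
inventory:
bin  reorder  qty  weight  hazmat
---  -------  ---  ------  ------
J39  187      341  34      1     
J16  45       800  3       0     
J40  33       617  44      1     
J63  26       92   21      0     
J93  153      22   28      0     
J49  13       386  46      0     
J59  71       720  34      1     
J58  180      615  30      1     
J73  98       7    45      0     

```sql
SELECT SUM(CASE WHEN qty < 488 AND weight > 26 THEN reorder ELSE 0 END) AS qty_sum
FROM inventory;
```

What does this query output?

bin=J39: ✓ → 187
bin=J16: ✗
bin=J40: ✗
bin=J63: ✗
bin=J93: ✓ → 153
bin=J49: ✓ → 13
bin=J59: ✗
bin=J58: ✗
bin=J73: ✓ → 98
qty_sum = 187 + 153 + 13 + 98 = 451

451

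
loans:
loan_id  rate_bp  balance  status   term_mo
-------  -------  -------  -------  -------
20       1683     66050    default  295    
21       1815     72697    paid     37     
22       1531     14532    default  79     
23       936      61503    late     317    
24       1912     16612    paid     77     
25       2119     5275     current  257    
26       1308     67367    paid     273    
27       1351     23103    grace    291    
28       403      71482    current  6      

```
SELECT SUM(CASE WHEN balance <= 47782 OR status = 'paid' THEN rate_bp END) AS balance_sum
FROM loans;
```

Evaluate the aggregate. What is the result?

loan_id=20: ✗
loan_id=21: ✓ → 1815
loan_id=22: ✓ → 1531
loan_id=23: ✗
loan_id=24: ✓ → 1912
loan_id=25: ✓ → 2119
loan_id=26: ✓ → 1308
loan_id=27: ✓ → 1351
loan_id=28: ✗
balance_sum = 1815 + 1531 + 1912 + 2119 + 1308 + 1351 = 10036

10036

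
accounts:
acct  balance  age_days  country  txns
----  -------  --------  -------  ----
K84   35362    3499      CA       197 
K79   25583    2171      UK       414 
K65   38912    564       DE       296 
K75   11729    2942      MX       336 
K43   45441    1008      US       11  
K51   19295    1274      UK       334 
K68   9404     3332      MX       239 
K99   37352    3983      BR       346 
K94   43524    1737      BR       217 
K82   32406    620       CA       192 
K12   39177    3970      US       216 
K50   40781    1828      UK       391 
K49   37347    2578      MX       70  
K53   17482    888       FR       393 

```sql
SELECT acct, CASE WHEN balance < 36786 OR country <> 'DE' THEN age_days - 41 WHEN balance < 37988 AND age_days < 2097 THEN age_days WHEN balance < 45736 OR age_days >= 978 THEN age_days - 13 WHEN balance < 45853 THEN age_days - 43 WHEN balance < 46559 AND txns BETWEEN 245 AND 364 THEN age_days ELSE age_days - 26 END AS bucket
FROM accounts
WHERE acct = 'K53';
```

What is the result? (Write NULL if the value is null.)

847

acct = K53: balance=17482, age_days=888, country=FR, txns=393.
balance < 36786 OR country <> 'DE' → true → 847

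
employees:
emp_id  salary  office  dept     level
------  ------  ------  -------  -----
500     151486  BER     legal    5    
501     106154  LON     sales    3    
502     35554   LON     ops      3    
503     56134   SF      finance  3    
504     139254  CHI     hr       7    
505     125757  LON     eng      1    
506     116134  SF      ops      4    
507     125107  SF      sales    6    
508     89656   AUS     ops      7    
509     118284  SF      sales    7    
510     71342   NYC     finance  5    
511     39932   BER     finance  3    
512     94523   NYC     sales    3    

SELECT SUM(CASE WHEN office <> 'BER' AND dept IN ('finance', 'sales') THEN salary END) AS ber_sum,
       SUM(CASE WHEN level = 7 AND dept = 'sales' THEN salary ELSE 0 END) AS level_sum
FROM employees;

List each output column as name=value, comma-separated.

[ber_sum: office <> 'BER' AND dept IN ('finance', 'sales')]
emp_id=500: ✗
emp_id=501: ✓ → 106154
emp_id=502: ✗
emp_id=503: ✓ → 56134
emp_id=504: ✗
emp_id=505: ✗
emp_id=506: ✗
emp_id=507: ✓ → 125107
emp_id=508: ✗
emp_id=509: ✓ → 118284
emp_id=510: ✓ → 71342
emp_id=511: ✗
emp_id=512: ✓ → 94523
ber_sum = 106154 + 56134 + 125107 + 118284 + 71342 + 94523 = 571544
—
[level_sum: level = 7 AND dept = 'sales']
emp_id=500: ✗
emp_id=501: ✗
emp_id=502: ✗
emp_id=503: ✗
emp_id=504: ✗
emp_id=505: ✗
emp_id=506: ✗
emp_id=507: ✗
emp_id=508: ✗
emp_id=509: ✓ → 118284
emp_id=510: ✗
emp_id=511: ✗
emp_id=512: ✗
level_sum = 118284

ber_sum=571544, level_sum=118284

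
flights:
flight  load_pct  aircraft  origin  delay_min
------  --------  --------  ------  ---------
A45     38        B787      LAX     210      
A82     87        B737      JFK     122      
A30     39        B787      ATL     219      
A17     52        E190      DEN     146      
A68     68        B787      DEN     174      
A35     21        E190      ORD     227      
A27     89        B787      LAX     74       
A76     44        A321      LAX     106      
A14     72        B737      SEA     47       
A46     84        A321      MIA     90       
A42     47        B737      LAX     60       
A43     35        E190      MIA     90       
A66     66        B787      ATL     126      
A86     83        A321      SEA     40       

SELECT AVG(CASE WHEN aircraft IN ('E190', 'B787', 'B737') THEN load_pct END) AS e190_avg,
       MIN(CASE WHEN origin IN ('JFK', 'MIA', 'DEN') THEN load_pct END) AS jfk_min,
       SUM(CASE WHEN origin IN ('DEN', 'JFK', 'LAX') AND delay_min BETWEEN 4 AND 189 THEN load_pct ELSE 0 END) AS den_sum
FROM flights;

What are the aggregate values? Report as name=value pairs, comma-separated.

e190_avg=55.8181818182, jfk_min=35, den_sum=387

[e190_avg: aircraft IN ('E190', 'B787', 'B737')]
flight=A45: ✓ → 38
flight=A82: ✓ → 87
flight=A30: ✓ → 39
flight=A17: ✓ → 52
flight=A68: ✓ → 68
flight=A35: ✓ → 21
flight=A27: ✓ → 89
flight=A76: ✗
flight=A14: ✓ → 72
flight=A46: ✗
flight=A42: ✓ → 47
flight=A43: ✓ → 35
flight=A66: ✓ → 66
flight=A86: ✗
e190_avg = (38 + 87 + 39 + 52 + 68 + 21 + 89 + 72 + 47 + 35 + 66) / 11 = 55.8181818182
—
[jfk_min: origin IN ('JFK', 'MIA', 'DEN')]
flight=A45: ✗
flight=A82: ✓ → 87
flight=A30: ✗
flight=A17: ✓ → 52
flight=A68: ✓ → 68
flight=A35: ✗
flight=A27: ✗
flight=A76: ✗
flight=A14: ✗
flight=A46: ✓ → 84
flight=A42: ✗
flight=A43: ✓ → 35
flight=A66: ✗
flight=A86: ✗
jfk_min = MIN(87, 52, 68, 84, 35) = 35
—
[den_sum: origin IN ('DEN', 'JFK', 'LAX') AND delay_min BETWEEN 4 AND 189]
flight=A45: ✗
flight=A82: ✓ → 87
flight=A30: ✗
flight=A17: ✓ → 52
flight=A68: ✓ → 68
flight=A35: ✗
flight=A27: ✓ → 89
flight=A76: ✓ → 44
flight=A14: ✗
flight=A46: ✗
flight=A42: ✓ → 47
flight=A43: ✗
flight=A66: ✗
flight=A86: ✗
den_sum = 87 + 52 + 68 + 89 + 44 + 47 = 387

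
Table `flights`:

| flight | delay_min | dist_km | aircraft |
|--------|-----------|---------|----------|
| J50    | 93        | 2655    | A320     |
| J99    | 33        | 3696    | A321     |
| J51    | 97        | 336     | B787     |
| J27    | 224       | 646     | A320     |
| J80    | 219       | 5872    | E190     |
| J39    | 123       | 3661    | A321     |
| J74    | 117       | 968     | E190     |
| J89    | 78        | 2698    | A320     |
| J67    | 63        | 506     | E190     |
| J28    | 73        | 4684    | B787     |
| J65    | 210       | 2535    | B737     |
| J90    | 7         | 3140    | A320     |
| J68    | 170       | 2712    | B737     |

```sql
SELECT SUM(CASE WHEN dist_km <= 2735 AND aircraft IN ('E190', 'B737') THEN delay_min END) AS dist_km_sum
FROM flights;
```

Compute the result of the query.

560

flight=J50: ✗
flight=J99: ✗
flight=J51: ✗
flight=J27: ✗
flight=J80: ✗
flight=J39: ✗
flight=J74: ✓ → 117
flight=J89: ✗
flight=J67: ✓ → 63
flight=J28: ✗
flight=J65: ✓ → 210
flight=J90: ✗
flight=J68: ✓ → 170
dist_km_sum = 117 + 63 + 210 + 170 = 560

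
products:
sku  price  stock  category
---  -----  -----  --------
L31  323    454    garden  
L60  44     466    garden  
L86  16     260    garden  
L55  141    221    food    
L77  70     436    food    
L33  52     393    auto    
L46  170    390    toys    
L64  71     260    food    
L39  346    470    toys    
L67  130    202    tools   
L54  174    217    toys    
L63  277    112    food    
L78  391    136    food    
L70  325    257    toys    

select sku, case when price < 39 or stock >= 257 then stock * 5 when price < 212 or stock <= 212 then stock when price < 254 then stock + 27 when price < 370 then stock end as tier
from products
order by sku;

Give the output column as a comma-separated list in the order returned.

2270, 1965, 2350, 1950, 217, 221, 2330, 112, 1300, 202, 1285, 2180, 136, 1300

sku=L31: price < 39 or stock >= 257 → 2270
sku=L33: price < 39 or stock >= 257 → 1965
sku=L39: price < 39 or stock >= 257 → 2350
sku=L46: price < 39 or stock >= 257 → 1950
sku=L54: price < 212 or stock <= 212 → 217
sku=L55: price < 212 or stock <= 212 → 221
sku=L60: price < 39 or stock >= 257 → 2330
sku=L63: price < 212 or stock <= 212 → 112
sku=L64: price < 39 or stock >= 257 → 1300
sku=L67: price < 212 or stock <= 212 → 202
sku=L70: price < 39 or stock >= 257 → 1285
sku=L77: price < 39 or stock >= 257 → 2180
sku=L78: price < 212 or stock <= 212 → 136
sku=L86: price < 39 or stock >= 257 → 1300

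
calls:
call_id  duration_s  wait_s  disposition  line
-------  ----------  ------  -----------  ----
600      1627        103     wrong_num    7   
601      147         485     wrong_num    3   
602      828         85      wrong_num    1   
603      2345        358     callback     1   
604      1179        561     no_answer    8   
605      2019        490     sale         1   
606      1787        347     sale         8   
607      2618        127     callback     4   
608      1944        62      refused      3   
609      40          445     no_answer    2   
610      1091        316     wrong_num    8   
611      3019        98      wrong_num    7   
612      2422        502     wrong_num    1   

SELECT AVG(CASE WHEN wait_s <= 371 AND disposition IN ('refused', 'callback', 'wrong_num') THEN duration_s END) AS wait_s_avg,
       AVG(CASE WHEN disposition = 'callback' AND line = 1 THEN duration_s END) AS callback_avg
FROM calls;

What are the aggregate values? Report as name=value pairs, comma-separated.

[wait_s_avg: wait_s <= 371 AND disposition IN ('refused', 'callback', 'wrong_num')]
call_id=600: ✓ → 1627
call_id=601: ✗
call_id=602: ✓ → 828
call_id=603: ✓ → 2345
call_id=604: ✗
call_id=605: ✗
call_id=606: ✗
call_id=607: ✓ → 2618
call_id=608: ✓ → 1944
call_id=609: ✗
call_id=610: ✓ → 1091
call_id=611: ✓ → 3019
call_id=612: ✗
wait_s_avg = (1627 + 828 + 2345 + 2618 + 1944 + 1091 + 3019) / 7 = 1924.5714285714
—
[callback_avg: disposition = 'callback' AND line = 1]
call_id=600: ✗
call_id=601: ✗
call_id=602: ✗
call_id=603: ✓ → 2345
call_id=604: ✗
call_id=605: ✗
call_id=606: ✗
call_id=607: ✗
call_id=608: ✗
call_id=609: ✗
call_id=610: ✗
call_id=611: ✗
call_id=612: ✗
callback_avg = 2345

wait_s_avg=1924.5714285714, callback_avg=2345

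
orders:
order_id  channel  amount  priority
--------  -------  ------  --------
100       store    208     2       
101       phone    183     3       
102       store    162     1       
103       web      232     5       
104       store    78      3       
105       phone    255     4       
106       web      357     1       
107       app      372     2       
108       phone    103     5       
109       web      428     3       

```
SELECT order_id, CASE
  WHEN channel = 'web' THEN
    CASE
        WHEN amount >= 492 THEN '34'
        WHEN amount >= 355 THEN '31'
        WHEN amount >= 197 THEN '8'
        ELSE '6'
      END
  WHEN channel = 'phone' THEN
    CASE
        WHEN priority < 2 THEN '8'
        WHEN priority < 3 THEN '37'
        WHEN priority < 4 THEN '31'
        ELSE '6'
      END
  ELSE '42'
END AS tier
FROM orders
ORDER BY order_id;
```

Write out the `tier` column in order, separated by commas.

order_id=100: channel='store' → outer ELSE → 42
order_id=101: channel='phone' → inner[priority < 4] → 31
order_id=102: channel='store' → outer ELSE → 42
order_id=103: channel='web' → inner[amount >= 197] → 8
order_id=104: channel='store' → outer ELSE → 42
order_id=105: channel='phone' → inner[ELSE] → 6
order_id=106: channel='web' → inner[amount >= 355] → 31
order_id=107: channel='app' → outer ELSE → 42
order_id=108: channel='phone' → inner[ELSE] → 6
order_id=109: channel='web' → inner[amount >= 355] → 31

42, 31, 42, 8, 42, 6, 31, 42, 6, 31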